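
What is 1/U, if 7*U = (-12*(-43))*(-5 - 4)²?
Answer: 7/41796 ≈ 0.00016748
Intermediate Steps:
U = 41796/7 (U = ((-12*(-43))*(-5 - 4)²)/7 = (516*(-9)²)/7 = (516*81)/7 = (⅐)*41796 = 41796/7 ≈ 5970.9)
1/U = 1/(41796/7) = 7/41796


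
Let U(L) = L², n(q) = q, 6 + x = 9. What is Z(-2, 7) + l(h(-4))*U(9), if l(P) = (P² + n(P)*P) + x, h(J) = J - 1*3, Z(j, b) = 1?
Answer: 8182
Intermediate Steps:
x = 3 (x = -6 + 9 = 3)
h(J) = -3 + J (h(J) = J - 3 = -3 + J)
l(P) = 3 + 2*P² (l(P) = (P² + P*P) + 3 = (P² + P²) + 3 = 2*P² + 3 = 3 + 2*P²)
Z(-2, 7) + l(h(-4))*U(9) = 1 + (3 + 2*(-3 - 4)²)*9² = 1 + (3 + 2*(-7)²)*81 = 1 + (3 + 2*49)*81 = 1 + (3 + 98)*81 = 1 + 101*81 = 1 + 8181 = 8182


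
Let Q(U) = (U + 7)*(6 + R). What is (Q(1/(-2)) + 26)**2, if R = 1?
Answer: 20449/4 ≈ 5112.3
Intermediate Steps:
Q(U) = 49 + 7*U (Q(U) = (U + 7)*(6 + 1) = (7 + U)*7 = 49 + 7*U)
(Q(1/(-2)) + 26)**2 = ((49 + 7/(-2)) + 26)**2 = ((49 + 7*(-1/2)) + 26)**2 = ((49 - 7/2) + 26)**2 = (91/2 + 26)**2 = (143/2)**2 = 20449/4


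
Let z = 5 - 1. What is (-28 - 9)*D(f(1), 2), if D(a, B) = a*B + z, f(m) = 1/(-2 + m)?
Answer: -74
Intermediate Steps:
z = 4
D(a, B) = 4 + B*a (D(a, B) = a*B + 4 = B*a + 4 = 4 + B*a)
(-28 - 9)*D(f(1), 2) = (-28 - 9)*(4 + 2/(-2 + 1)) = -37*(4 + 2/(-1)) = -37*(4 + 2*(-1)) = -37*(4 - 2) = -37*2 = -74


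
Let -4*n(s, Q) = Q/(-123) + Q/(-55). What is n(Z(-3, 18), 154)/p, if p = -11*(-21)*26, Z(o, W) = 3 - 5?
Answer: 89/527670 ≈ 0.00016867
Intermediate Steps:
Z(o, W) = -2
n(s, Q) = 89*Q/13530 (n(s, Q) = -(Q/(-123) + Q/(-55))/4 = -(Q*(-1/123) + Q*(-1/55))/4 = -(-Q/123 - Q/55)/4 = -(-89)*Q/13530 = 89*Q/13530)
p = 6006 (p = 231*26 = 6006)
n(Z(-3, 18), 154)/p = ((89/13530)*154)/6006 = (623/615)*(1/6006) = 89/527670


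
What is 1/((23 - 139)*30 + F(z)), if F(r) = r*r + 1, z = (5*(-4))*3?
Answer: 1/121 ≈ 0.0082645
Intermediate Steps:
z = -60 (z = -20*3 = -60)
F(r) = 1 + r**2 (F(r) = r**2 + 1 = 1 + r**2)
1/((23 - 139)*30 + F(z)) = 1/((23 - 139)*30 + (1 + (-60)**2)) = 1/(-116*30 + (1 + 3600)) = 1/(-3480 + 3601) = 1/121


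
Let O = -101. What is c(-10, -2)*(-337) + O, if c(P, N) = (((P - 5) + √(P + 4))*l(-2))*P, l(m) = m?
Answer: 100999 - 6740*I*√6 ≈ 1.01e+5 - 16510.0*I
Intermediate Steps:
c(P, N) = P*(10 - 2*P - 2*√(4 + P)) (c(P, N) = (((P - 5) + √(P + 4))*(-2))*P = (((-5 + P) + √(4 + P))*(-2))*P = ((-5 + P + √(4 + P))*(-2))*P = (10 - 2*P - 2*√(4 + P))*P = P*(10 - 2*P - 2*√(4 + P)))
c(-10, -2)*(-337) + O = (2*(-10)*(5 - 1*(-10) - √(4 - 10)))*(-337) - 101 = (2*(-10)*(5 + 10 - √(-6)))*(-337) - 101 = (2*(-10)*(5 + 10 - I*√6))*(-337) - 101 = (2*(-10)*(15 - I*√6))*(-337) - 101 = (-300 + 20*I*√6)*(-337) - 101 = (101100 - 6740*I*√6) - 101 = 100999 - 6740*I*√6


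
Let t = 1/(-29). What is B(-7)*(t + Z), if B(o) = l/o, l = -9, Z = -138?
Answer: -36027/203 ≈ -177.47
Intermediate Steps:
B(o) = -9/o
t = -1/29 ≈ -0.034483
B(-7)*(t + Z) = (-9/(-7))*(-1/29 - 138) = -9*(-⅐)*(-4003/29) = (9/7)*(-4003/29) = -36027/203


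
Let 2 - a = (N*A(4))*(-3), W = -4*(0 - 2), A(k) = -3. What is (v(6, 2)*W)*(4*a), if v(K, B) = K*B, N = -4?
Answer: 14592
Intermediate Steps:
v(K, B) = B*K
W = 8 (W = -4*(-2) = 8)
a = 38 (a = 2 - (-4*(-3))*(-3) = 2 - 12*(-3) = 2 - 1*(-36) = 2 + 36 = 38)
(v(6, 2)*W)*(4*a) = ((2*6)*8)*(4*38) = (12*8)*152 = 96*152 = 14592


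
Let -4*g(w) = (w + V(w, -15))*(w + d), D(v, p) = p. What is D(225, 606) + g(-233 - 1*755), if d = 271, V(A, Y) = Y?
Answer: -716727/4 ≈ -1.7918e+5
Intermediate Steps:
g(w) = -(-15 + w)*(271 + w)/4 (g(w) = -(w - 15)*(w + 271)/4 = -(-15 + w)*(271 + w)/4)
D(225, 606) + g(-233 - 1*755) = 606 + (4065/4 - 64*(-233 - 1*755) - (-233 - 1*755)²/4) = 606 + (4065/4 - 64*(-233 - 755) - (-233 - 755)²/4) = 606 + (4065/4 - 64*(-988) - ¼*(-988)²) = 606 + (4065/4 + 63232 - ¼*976144) = 606 + (4065/4 + 63232 - 244036) = 606 - 719151/4 = -716727/4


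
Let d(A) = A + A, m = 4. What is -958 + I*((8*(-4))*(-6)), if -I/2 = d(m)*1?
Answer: -4030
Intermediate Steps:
d(A) = 2*A
I = -16 (I = -2*2*4 = -16 ≈ -16.000)
-958 + I*((8*(-4))*(-6)) = -958 - 16*8*(-4)*(-6) = -958 - (-512)*(-6) = -958 - 16*192 = -958 - 3072 = -4030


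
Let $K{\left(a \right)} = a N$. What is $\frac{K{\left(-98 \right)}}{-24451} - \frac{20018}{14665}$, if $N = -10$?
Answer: $- \frac{10282282}{7317835} \approx -1.4051$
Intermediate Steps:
$K{\left(a \right)} = - 10 a$ ($K{\left(a \right)} = a \left(-10\right) = - 10 a$)
$\frac{K{\left(-98 \right)}}{-24451} - \frac{20018}{14665} = \frac{\left(-10\right) \left(-98\right)}{-24451} - \frac{20018}{14665} = 980 \left(- \frac{1}{24451}\right) - \frac{20018}{14665} = - \frac{20}{499} - \frac{20018}{14665} = - \frac{10282282}{7317835}$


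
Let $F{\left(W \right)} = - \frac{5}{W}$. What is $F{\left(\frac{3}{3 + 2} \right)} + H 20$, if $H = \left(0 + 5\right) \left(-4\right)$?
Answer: $- \frac{1225}{3} \approx -408.33$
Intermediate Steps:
$H = -20$ ($H = 5 \left(-4\right) = -20$)
$F{\left(\frac{3}{3 + 2} \right)} + H 20 = - \frac{5}{3 \frac{1}{3 + 2}} - 400 = - \frac{5}{3 \cdot \frac{1}{5}} - 400 = - \frac{5}{\frac{3}{5}} - 400 = \left(-5\right) \frac{5}{3} - 400 = - \frac{25}{3} - 400 = - \frac{1225}{3}$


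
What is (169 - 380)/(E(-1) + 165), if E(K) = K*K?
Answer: -211/166 ≈ -1.2711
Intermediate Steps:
E(K) = K**2
(169 - 380)/(E(-1) + 165) = (169 - 380)/((-1)**2 + 165) = -211/(1 + 165) = -211/166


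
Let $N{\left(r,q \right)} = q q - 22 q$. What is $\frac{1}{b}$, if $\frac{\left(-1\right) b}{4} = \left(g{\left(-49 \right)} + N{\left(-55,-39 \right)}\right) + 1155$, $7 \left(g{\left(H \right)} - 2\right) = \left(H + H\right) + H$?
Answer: $- \frac{1}{14060} \approx -7.1124 \cdot 10^{-5}$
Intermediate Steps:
$g{\left(H \right)} = 2 + \frac{3 H}{7}$ ($g{\left(H \right)} = 2 + \frac{\left(H + H\right) + H}{7} = 2 + \frac{2 H + H}{7} = 2 + \frac{3 H}{7}$)
$N{\left(r,q \right)} = q^{2} - 22 q$
$b = -14060$ ($b = - 4 \left(\left(\left(2 + \frac{3}{7} \left(-49\right)\right) - 39 \left(-22 - 39\right)\right) + 1155\right) = - 4 \left(\left(\left(2 - 21\right) - -2379\right) + 1155\right) = - 4 \left(\left(-19 + 2379\right) + 1155\right) = - 4 \left(2360 + 1155\right) = \left(-4\right) 3515 = -14060$)
$\frac{1}{b} = \frac{1}{-14060} = - \frac{1}{14060}$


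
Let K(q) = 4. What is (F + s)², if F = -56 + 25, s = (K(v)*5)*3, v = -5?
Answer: 841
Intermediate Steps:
s = 60 (s = (4*5)*3 = 20*3 = 60)
F = -31
(F + s)² = (-31 + 60)² = 29² = 841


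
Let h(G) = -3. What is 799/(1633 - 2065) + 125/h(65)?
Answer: -18799/432 ≈ -43.516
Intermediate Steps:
799/(1633 - 2065) + 125/h(65) = 799/(1633 - 2065) + 125/(-3) = 799/(-432) + 125*(-⅓) = 799*(-1/432) - 125/3 = -799/432 - 125/3 = -18799/432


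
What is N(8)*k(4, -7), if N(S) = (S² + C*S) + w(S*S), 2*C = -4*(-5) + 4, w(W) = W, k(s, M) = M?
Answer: -1568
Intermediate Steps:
C = 12 (C = (-4*(-5) + 4)/2 = (20 + 4)/2 = (½)*24 = 12)
N(S) = 2*S² + 12*S (N(S) = (S² + 12*S) + S*S = (S² + 12*S) + S² = 2*S² + 12*S)
N(8)*k(4, -7) = (2*8*(6 + 8))*(-7) = (2*8*14)*(-7) = 224*(-7) = -1568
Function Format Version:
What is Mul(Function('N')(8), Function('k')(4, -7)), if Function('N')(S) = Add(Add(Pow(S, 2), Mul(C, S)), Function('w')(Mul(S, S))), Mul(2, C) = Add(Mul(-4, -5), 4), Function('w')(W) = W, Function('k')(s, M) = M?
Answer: -1568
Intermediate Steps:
C = 12 (C = Mul(Rational(1, 2), Add(Mul(-4, -5), 4)) = Mul(Rational(1, 2), Add(20, 4)) = Mul(Rational(1, 2), 24) = 12)
Function('N')(S) = Add(Mul(2, Pow(S, 2)), Mul(12, S)) (Function('N')(S) = Add(Add(Pow(S, 2), Mul(12, S)), Mul(S, S)) = Add(Add(Pow(S, 2), Mul(12, S)), Pow(S, 2)) = Add(Mul(2, Pow(S, 2)), Mul(12, S)))
Mul(Function('N')(8), Function('k')(4, -7)) = Mul(Mul(2, 8, Add(6, 8)), -7) = Mul(Mul(2, 8, 14), -7) = Mul(224, -7) = -1568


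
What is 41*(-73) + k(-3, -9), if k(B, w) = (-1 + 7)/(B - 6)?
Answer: -8981/3 ≈ -2993.7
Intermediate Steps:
k(B, w) = 6/(-6 + B)
41*(-73) + k(-3, -9) = 41*(-73) + 6/(-6 - 3) = -2993 + 6/(-9) = -2993 + 6*(-⅑) = -2993 - ⅔ = -8981/3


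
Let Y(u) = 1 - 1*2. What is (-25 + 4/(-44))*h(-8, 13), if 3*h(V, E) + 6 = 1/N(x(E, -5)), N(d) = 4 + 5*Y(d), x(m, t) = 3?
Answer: 644/11 ≈ 58.545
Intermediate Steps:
Y(u) = -1 (Y(u) = 1 - 2 = -1)
N(d) = -1 (N(d) = 4 + 5*(-1) = 4 - 5 = -1)
h(V, E) = -7/3 (h(V, E) = -2 + (⅓)/(-1) = -2 + (⅓)*(-1) = -2 - ⅓ = -7/3)
(-25 + 4/(-44))*h(-8, 13) = (-25 + 4/(-44))*(-7/3) = (-25 + 4*(-1/44))*(-7/3) = (-25 - 1/11)*(-7/3) = -276/11*(-7/3) = 644/11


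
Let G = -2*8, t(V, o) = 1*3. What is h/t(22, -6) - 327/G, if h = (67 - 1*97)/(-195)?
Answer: 12785/624 ≈ 20.489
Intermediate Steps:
t(V, o) = 3
G = -16
h = 2/13 (h = (67 - 97)*(-1/195) = -30*(-1/195) = 2/13 ≈ 0.15385)
h/t(22, -6) - 327/G = (2/13)/3 - 327/(-16) = (2/13)*(⅓) - 327*(-1/16) = 2/39 + 327/16 = 12785/624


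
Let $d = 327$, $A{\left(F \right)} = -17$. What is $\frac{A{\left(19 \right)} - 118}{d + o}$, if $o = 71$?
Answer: $- \frac{135}{398} \approx -0.3392$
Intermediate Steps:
$\frac{A{\left(19 \right)} - 118}{d + o} = \frac{-17 - 118}{327 + 71} = - \frac{135}{398}$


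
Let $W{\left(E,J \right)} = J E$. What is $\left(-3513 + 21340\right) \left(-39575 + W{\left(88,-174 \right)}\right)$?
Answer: $-978470549$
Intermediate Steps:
$W{\left(E,J \right)} = E J$
$\left(-3513 + 21340\right) \left(-39575 + W{\left(88,-174 \right)}\right) = \left(-3513 + 21340\right) \left(-39575 + 88 \left(-174\right)\right) = 17827 \left(-39575 - 15312\right) = 17827 \left(-54887\right) = -978470549$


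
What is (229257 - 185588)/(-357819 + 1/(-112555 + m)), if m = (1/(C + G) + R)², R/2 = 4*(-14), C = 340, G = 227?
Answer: -1404070290503234/11504798078536623 ≈ -0.12204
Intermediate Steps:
R = -112 (R = 2*(4*(-14)) = 2*(-56) = -112)
m = 4032631009/321489 (m = (1/(340 + 227) - 112)² = (1/567 - 112)² = (-63503/567)² = 4032631009/321489 ≈ 12544.)
(229257 - 185588)/(-357819 + 1/(-112555 + m)) = (229257 - 185588)/(-357819 + 1/(-112555 + 4032631009/321489)) = 43669/(-357819 + 1/(-32152563386/321489)) = 43669/(-357819 - 321489/32152563386) = 43669/(-11504798078536623/32152563386) = 43669*(-32152563386/11504798078536623) = -1404070290503234/11504798078536623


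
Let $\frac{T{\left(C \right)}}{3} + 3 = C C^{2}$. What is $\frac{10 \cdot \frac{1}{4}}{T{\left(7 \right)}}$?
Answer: $\frac{1}{408} \approx 0.002451$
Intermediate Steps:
$T{\left(C \right)} = -9 + 3 C^{3}$ ($T{\left(C \right)} = -9 + 3 C C^{2} = -9 + 3 C^{3}$)
$\frac{10 \cdot \frac{1}{4}}{T{\left(7 \right)}} = \frac{10 \cdot \frac{1}{4}}{-9 + 3 \cdot 7^{3}} = \frac{10 \cdot \frac{1}{4}}{-9 + 3 \cdot 343} = \frac{1}{-9 + 1029} \cdot \frac{5}{2} = \frac{1}{1020} \cdot \frac{5}{2} = \frac{1}{408}$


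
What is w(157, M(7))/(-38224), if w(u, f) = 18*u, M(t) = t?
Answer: -1413/19112 ≈ -0.073933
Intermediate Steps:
w(157, M(7))/(-38224) = (18*157)/(-38224) = 2826*(-1/38224) = -1413/19112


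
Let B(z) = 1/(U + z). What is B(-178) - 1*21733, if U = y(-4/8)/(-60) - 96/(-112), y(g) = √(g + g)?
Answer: -120300011192917/5535360049 + 2940*I/5535360049 ≈ -21733.0 + 5.3113e-7*I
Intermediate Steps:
y(g) = √2*√g (y(g) = √(2*g) = √2*√g)
U = 6/7 - I/60 (U = (√2*√(-4/8))/(-60) - 96/(-112) = (√2*√(-4*⅛))*(-1/60) - 96*(-1/112) = (√2*√(-½))*(-1/60) + 6/7 = (√2*(I*√2/2))*(-1/60) + 6/7 = I*(-1/60) + 6/7 = -I/60 + 6/7 = 6/7 - I/60 ≈ 0.85714 - 0.016667*I)
B(z) = 1/(6/7 + z - I/60) (B(z) = 1/((6/7 - I/60) + z) = 1/(6/7 + z - I/60))
B(-178) - 1*21733 = 420/(360 - 7*I + 420*(-178)) - 1*21733 = 420/(360 - 7*I - 74760) - 21733 = 420/(-74400 - 7*I) - 21733 = 420*((-74400 + 7*I)/5535360049) - 21733 = 420*(-74400 + 7*I)/5535360049 - 21733 = -21733 + 420*(-74400 + 7*I)/5535360049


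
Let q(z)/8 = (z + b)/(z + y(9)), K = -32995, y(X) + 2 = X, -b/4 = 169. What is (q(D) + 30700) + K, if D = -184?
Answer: -399335/177 ≈ -2256.1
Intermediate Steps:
b = -676 (b = -4*169 = -676)
y(X) = -2 + X
q(z) = 8*(-676 + z)/(7 + z) (q(z) = 8*((z - 676)/(z + (-2 + 9))) = 8*((-676 + z)/(z + 7)) = 8*((-676 + z)/(7 + z)) = 8*(-676 + z)/(7 + z))
(q(D) + 30700) + K = (8*(-676 - 184)/(7 - 184) + 30700) - 32995 = (8*(-860)/(-177) + 30700) - 32995 = (8*(-1/177)*(-860) + 30700) - 32995 = (6880/177 + 30700) - 32995 = 5440780/177 - 32995 = -399335/177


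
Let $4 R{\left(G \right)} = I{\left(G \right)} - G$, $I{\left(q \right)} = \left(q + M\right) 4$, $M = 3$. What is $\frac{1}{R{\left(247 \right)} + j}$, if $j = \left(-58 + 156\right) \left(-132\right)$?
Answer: $- \frac{4}{50991} \approx -7.8445 \cdot 10^{-5}$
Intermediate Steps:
$I{\left(q \right)} = 12 + 4 q$ ($I{\left(q \right)} = \left(q + 3\right) 4 = \left(3 + q\right) 4 = 12 + 4 q$)
$j = -12936$ ($j = 98 \left(-132\right) = -12936$)
$R{\left(G \right)} = 3 + \frac{3 G}{4}$ ($R{\left(G \right)} = \frac{\left(12 + 4 G\right) - G}{4} = \frac{12 + 3 G}{4} = 3 + \frac{3 G}{4}$)
$\frac{1}{R{\left(247 \right)} + j} = \frac{1}{\left(3 + \frac{3}{4} \cdot 247\right) - 12936} = \frac{1}{\left(3 + \frac{741}{4}\right) - 12936} = \frac{1}{\frac{753}{4} - 12936} = \frac{1}{- \frac{50991}{4}} = - \frac{4}{50991}$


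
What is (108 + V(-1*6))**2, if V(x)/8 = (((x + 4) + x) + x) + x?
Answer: 2704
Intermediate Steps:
V(x) = 32 + 32*x (V(x) = 8*((((x + 4) + x) + x) + x) = 8*((((4 + x) + x) + x) + x) = 8*(((4 + 2*x) + x) + x) = 8*((4 + 3*x) + x) = 8*(4 + 4*x) = 32 + 32*x)
(108 + V(-1*6))**2 = (108 + (32 + 32*(-1*6)))**2 = (108 + (32 + 32*(-6)))**2 = (108 + (32 - 192))**2 = (108 - 160)**2 = (-52)**2 = 2704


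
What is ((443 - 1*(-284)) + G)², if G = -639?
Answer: 7744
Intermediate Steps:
((443 - 1*(-284)) + G)² = ((443 - 1*(-284)) - 639)² = ((443 + 284) - 639)² = (727 - 639)² = 88² = 7744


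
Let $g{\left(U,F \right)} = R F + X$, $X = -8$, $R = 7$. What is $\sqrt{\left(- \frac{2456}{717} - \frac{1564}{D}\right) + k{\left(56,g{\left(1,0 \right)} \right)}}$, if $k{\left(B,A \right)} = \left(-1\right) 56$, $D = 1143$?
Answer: $\frac{38 i \sqrt{349089853}}{91059} \approx 7.797 i$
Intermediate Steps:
$g{\left(U,F \right)} = -8 + 7 F$ ($g{\left(U,F \right)} = 7 F - 8 = -8 + 7 F$)
$k{\left(B,A \right)} = -56$
$\sqrt{\left(- \frac{2456}{717} - \frac{1564}{D}\right) + k{\left(56,g{\left(1,0 \right)} \right)}} = \sqrt{\left(- \frac{2456}{717} - \frac{1564}{1143}\right) - 56} = \sqrt{- \frac{1309532}{273177} - 56} = \sqrt{- \frac{16607444}{273177}} = \frac{38 i \sqrt{349089853}}{91059}$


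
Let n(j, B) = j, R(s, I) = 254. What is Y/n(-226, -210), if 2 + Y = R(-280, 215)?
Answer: -126/113 ≈ -1.1150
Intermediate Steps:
Y = 252 (Y = -2 + 254 = 252)
Y/n(-226, -210) = 252/(-226) = 252*(-1/226) = -126/113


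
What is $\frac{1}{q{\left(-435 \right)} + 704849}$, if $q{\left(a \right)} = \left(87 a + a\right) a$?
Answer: $\frac{1}{17356649} \approx 5.7615 \cdot 10^{-8}$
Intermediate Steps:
$q{\left(a \right)} = 88 a^{2}$ ($q{\left(a \right)} = 88 a a = 88 a^{2}$)
$\frac{1}{q{\left(-435 \right)} + 704849} = \frac{1}{88 \left(-435\right)^{2} + 704849} = \frac{1}{88 \cdot 189225 + 704849} = \frac{1}{16651800 + 704849} = \frac{1}{17356649}$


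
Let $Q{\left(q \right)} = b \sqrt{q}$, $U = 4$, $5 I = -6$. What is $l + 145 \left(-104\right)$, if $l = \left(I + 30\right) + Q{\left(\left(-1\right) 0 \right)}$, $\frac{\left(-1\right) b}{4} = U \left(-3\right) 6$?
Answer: $- \frac{75256}{5} \approx -15051.0$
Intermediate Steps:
$I = - \frac{6}{5}$ ($I = \frac{1}{5} \left(-6\right) = - \frac{6}{5} \approx -1.2$)
$b = 288$ ($b = - 4 \cdot 4 \left(-3\right) 6 = - 4 \left(\left(-12\right) 6\right) = \left(-4\right) \left(-72\right) = 288$)
$Q{\left(q \right)} = 288 \sqrt{q}$
$l = \frac{144}{5}$ ($l = \left(- \frac{6}{5} + 30\right) + 288 \sqrt{\left(-1\right) 0} = \frac{144}{5} + 288 \sqrt{0} = \frac{144}{5} + 288 \cdot 0 = \frac{144}{5} + 0 = \frac{144}{5} \approx 28.8$)
$l + 145 \left(-104\right) = \frac{144}{5} + 145 \left(-104\right) = \frac{144}{5} - 15080 = - \frac{75256}{5}$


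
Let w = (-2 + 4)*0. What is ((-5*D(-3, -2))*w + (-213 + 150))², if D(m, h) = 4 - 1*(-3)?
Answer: 3969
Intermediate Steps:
D(m, h) = 7 (D(m, h) = 4 + 3 = 7)
w = 0 (w = 2*0 = 0)
((-5*D(-3, -2))*w + (-213 + 150))² = (-5*7*0 + (-213 + 150))² = (-35*0 - 63)² = (0 - 63)² = (-63)² = 3969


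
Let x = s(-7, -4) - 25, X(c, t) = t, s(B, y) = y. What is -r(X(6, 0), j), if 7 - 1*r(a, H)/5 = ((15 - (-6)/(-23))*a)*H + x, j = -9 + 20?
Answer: -180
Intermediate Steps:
j = 11
x = -29 (x = -4 - 25 = -29)
r(a, H) = 180 - 1695*H*a/23 (r(a, H) = 35 - 5*(((15 - (-6)/(-23))*a)*H - 29) = 35 - 5*(((15 - (-6)*(-1)/23)*a)*H - 29) = 35 - 5*(((15 - 1*6/23)*a)*H - 29) = 35 - 5*(((15 - 6/23)*a)*H - 29) = 35 - 5*((339*a/23)*H - 29) = 35 - 5*(339*H*a/23 - 29) = 35 - 5*(-29 + 339*H*a/23) = 35 + (145 - 1695*H*a/23) = 180 - 1695*H*a/23)
-r(X(6, 0), j) = -(180 - 1695/23*11*0) = -(180 + 0) = -1*180 = -180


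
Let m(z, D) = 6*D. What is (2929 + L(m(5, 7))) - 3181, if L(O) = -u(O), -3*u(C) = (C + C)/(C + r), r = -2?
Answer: -2513/10 ≈ -251.30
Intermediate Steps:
u(C) = -2*C/(3*(-2 + C)) (u(C) = -(C + C)/(3*(C - 2)) = -2*C/(3*(-2 + C)))
L(O) = 2*O/(-6 + 3*O) (L(O) = -(-2)*O/(-6 + 3*O) = 2*O/(-6 + 3*O))
(2929 + L(m(5, 7))) - 3181 = (2929 + 2*(6*7)/(3*(-2 + 6*7))) - 3181 = (2929 + (2/3)*42/(-2 + 42)) - 3181 = (2929 + (2/3)*42/40) - 3181 = (2929 + (2/3)*42*(1/40)) - 3181 = (2929 + 7/10) - 3181 = 29297/10 - 3181 = -2513/10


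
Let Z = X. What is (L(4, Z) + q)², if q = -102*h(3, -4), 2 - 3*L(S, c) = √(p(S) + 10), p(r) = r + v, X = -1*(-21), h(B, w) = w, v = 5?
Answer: (1226 - √19)²/9 ≈ 1.6582e+5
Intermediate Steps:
X = 21
Z = 21
p(r) = 5 + r (p(r) = r + 5 = 5 + r)
L(S, c) = ⅔ - √(15 + S)/3 (L(S, c) = ⅔ - √((5 + S) + 10)/3 = ⅔ - √(15 + S)/3)
q = 408 (q = -102*(-4) = 408)
(L(4, Z) + q)² = ((⅔ - √(15 + 4)/3) + 408)² = ((⅔ - √19/3) + 408)² = (1226/3 - √19/3)²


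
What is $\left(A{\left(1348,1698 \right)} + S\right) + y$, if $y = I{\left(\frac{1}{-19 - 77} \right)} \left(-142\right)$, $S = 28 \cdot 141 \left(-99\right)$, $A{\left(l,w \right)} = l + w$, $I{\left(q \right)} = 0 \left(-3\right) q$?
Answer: $-387806$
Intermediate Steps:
$I{\left(q \right)} = 0$ ($I{\left(q \right)} = 0 q = 0$)
$S = -390852$ ($S = 3948 \left(-99\right) = -390852$)
$y = 0$ ($y = 0 \left(-142\right) = 0$)
$\left(A{\left(1348,1698 \right)} + S\right) + y = \left(\left(1348 + 1698\right) - 390852\right) + 0 = \left(3046 - 390852\right) + 0 = -387806 + 0 = -387806$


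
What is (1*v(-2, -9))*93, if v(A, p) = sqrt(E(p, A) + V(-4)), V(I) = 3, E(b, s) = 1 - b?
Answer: 93*sqrt(13) ≈ 335.32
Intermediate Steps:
v(A, p) = sqrt(4 - p) (v(A, p) = sqrt((1 - p) + 3) = sqrt(4 - p))
(1*v(-2, -9))*93 = (1*sqrt(4 - 1*(-9)))*93 = (1*sqrt(4 + 9))*93 = (1*sqrt(13))*93 = sqrt(13)*93 = 93*sqrt(13)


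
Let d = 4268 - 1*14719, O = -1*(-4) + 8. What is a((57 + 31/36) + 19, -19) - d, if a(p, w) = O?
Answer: 10463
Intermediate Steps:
O = 12 (O = 4 + 8 = 12)
a(p, w) = 12
d = -10451 (d = 4268 - 14719 = -10451)
a((57 + 31/36) + 19, -19) - d = 12 - 1*(-10451) = 12 + 10451 = 10463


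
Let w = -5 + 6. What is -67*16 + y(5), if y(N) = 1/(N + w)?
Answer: -6431/6 ≈ -1071.8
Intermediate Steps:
w = 1
y(N) = 1/(1 + N) (y(N) = 1/(N + 1) = 1/(1 + N))
-67*16 + y(5) = -67*16 + 1/(1 + 5) = -1072 + 1/6 = -6431/6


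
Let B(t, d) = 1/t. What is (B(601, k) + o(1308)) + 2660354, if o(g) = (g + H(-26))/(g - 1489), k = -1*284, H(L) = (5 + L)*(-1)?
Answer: 289395169926/108781 ≈ 2.6603e+6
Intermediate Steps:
H(L) = -5 - L
k = -284
o(g) = (21 + g)/(-1489 + g) (o(g) = (g + (-5 - 1*(-26)))/(g - 1489) = (g + (-5 + 26))/(-1489 + g) = (g + 21)/(-1489 + g) = (21 + g)/(-1489 + g))
(B(601, k) + o(1308)) + 2660354 = (1/601 + (21 + 1308)/(-1489 + 1308)) + 2660354 = (1/601 + 1329/(-181)) + 2660354 = (1/601 - 1/181*1329) + 2660354 = (1/601 - 1329/181) + 2660354 = -798548/108781 + 2660354 = 289395169926/108781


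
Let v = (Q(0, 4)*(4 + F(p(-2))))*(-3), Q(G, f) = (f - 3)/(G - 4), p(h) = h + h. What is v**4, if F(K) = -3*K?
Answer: 20736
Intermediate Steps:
p(h) = 2*h
Q(G, f) = (-3 + f)/(-4 + G)
v = 12 (v = (((-3 + 4)/(-4 + 0))*(4 - 6*(-2)))*(-3) = ((1/(-4))*(4 - 3*(-4)))*(-3) = ((-1/4*1)*(4 + 12))*(-3) = -1/4*16*(-3) = -4*(-3) = 12)
v**4 = 12**4 = 20736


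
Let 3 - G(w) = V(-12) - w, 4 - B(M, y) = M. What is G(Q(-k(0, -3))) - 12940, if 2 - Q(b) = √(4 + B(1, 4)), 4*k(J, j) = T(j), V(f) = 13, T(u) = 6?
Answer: -12948 - √7 ≈ -12951.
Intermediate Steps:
B(M, y) = 4 - M
k(J, j) = 3/2 (k(J, j) = (¼)*6 = 3/2)
Q(b) = 2 - √7 (Q(b) = 2 - √(4 + (4 - 1*1)) = 2 - √(4 + (4 - 1)) = 2 - √(4 + 3) = 2 - √7)
G(w) = -10 + w (G(w) = 3 - (13 - w) = 3 + (-13 + w) = -10 + w)
G(Q(-k(0, -3))) - 12940 = (-10 + (2 - √7)) - 12940 = (-8 - √7) - 12940 = -12948 - √7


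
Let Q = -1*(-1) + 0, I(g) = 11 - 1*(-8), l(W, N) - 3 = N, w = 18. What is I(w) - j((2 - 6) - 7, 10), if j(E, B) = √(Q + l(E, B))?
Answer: 19 - √14 ≈ 15.258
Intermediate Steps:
l(W, N) = 3 + N
I(g) = 19 (I(g) = 11 + 8 = 19)
Q = 1 (Q = 1 + 0 = 1)
j(E, B) = √(4 + B) (j(E, B) = √(1 + (3 + B)) = √(4 + B))
I(w) - j((2 - 6) - 7, 10) = 19 - √(4 + 10) = 19 - √14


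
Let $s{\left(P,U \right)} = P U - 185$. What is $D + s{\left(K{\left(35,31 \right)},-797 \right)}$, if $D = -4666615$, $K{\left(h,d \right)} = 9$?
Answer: $-4673973$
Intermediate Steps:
$s{\left(P,U \right)} = -185 + P U$
$D + s{\left(K{\left(35,31 \right)},-797 \right)} = -4666615 + \left(-185 + 9 \left(-797\right)\right) = -4666615 - 7358 = -4673973$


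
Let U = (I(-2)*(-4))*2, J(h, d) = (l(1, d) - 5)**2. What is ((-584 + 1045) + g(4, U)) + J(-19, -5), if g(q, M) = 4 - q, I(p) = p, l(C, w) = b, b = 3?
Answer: 465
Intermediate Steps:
l(C, w) = 3
J(h, d) = 4 (J(h, d) = (3 - 5)**2 = (-2)**2 = 4)
U = 16 (U = -2*(-4)*2 = 8*2 = 16)
((-584 + 1045) + g(4, U)) + J(-19, -5) = ((-584 + 1045) + (4 - 1*4)) + 4 = (461 + (4 - 4)) + 4 = (461 + 0) + 4 = 461 + 4 = 465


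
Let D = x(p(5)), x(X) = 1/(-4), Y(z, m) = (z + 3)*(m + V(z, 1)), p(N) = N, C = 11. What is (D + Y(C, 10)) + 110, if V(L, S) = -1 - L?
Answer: 327/4 ≈ 81.750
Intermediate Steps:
Y(z, m) = (3 + z)*(-1 + m - z) (Y(z, m) = (z + 3)*(m + (-1 - z)) = (3 + z)*(-1 + m - z))
x(X) = -¼
D = -¼ ≈ -0.25000
(D + Y(C, 10)) + 110 = (-¼ + (-3 - 1*11² - 4*11 + 3*10 + 10*11)) + 110 = (-¼ + (-3 - 1*121 - 44 + 30 + 110)) + 110 = (-¼ + (-3 - 121 - 44 + 30 + 110)) + 110 = (-¼ - 28) + 110 = -113/4 + 110 = 327/4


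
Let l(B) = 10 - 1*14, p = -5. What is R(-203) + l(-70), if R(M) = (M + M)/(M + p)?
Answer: -213/104 ≈ -2.0481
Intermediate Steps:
R(M) = 2*M/(-5 + M) (R(M) = (M + M)/(M - 5) = (2*M)/(-5 + M) = 2*M/(-5 + M))
l(B) = -4 (l(B) = 10 - 14 = -4)
R(-203) + l(-70) = 2*(-203)/(-5 - 203) - 4 = 2*(-203)/(-208) - 4 = 2*(-203)*(-1/208) - 4 = 203/104 - 4 = -213/104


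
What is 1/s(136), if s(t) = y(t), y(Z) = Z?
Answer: 1/136 ≈ 0.0073529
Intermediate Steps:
s(t) = t
1/s(136) = 1/136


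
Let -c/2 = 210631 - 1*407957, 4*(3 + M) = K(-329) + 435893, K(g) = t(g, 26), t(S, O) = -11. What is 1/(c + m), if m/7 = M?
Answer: 2/2314849 ≈ 8.6399e-7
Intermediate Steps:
K(g) = -11
M = 217935/2 (M = -3 + (-11 + 435893)/4 = -3 + (¼)*435882 = -3 + 217941/2 = 217935/2 ≈ 1.0897e+5)
m = 1525545/2 (m = 7*(217935/2) = 1525545/2 ≈ 7.6277e+5)
c = 394652 (c = -2*(210631 - 1*407957) = -2*(210631 - 407957) = -2*(-197326) = 394652)
1/(c + m) = 1/(394652 + 1525545/2) = 1/(2314849/2) = 2/2314849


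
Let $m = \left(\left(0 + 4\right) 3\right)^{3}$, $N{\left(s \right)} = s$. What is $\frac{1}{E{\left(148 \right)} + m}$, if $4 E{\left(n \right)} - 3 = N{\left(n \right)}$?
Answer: $\frac{4}{7063} \approx 0.00056633$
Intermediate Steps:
$E{\left(n \right)} = \frac{3}{4} + \frac{n}{4}$
$m = 1728$ ($m = \left(4 \cdot 3\right)^{3} = 12^{3} = 1728$)
$\frac{1}{E{\left(148 \right)} + m} = \frac{1}{\left(\frac{3}{4} + \frac{1}{4} \cdot 148\right) + 1728} = \frac{1}{\left(\frac{3}{4} + 37\right) + 1728} = \frac{1}{\frac{151}{4} + 1728} = \frac{1}{\frac{7063}{4}} = \frac{4}{7063}$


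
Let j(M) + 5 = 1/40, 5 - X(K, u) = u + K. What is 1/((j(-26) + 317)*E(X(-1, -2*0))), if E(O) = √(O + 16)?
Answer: 20*√22/137291 ≈ 0.00068328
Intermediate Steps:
X(K, u) = 5 - K - u (X(K, u) = 5 - (u + K) = 5 - (K + u) = 5 + (-K - u) = 5 - K - u)
E(O) = √(16 + O)
j(M) = -199/40 (j(M) = -5 + 1/40 = -199/40)
1/((j(-26) + 317)*E(X(-1, -2*0))) = 1/((-199/40 + 317)*√(16 + (5 - 1*(-1) - (-2)*0))) = 1/(12481*√(16 + (5 + 1 - 1*0))/40) = 1/(12481*√(16 + (5 + 1 + 0))/40) = 1/(12481*√(16 + 6)/40) = 1/(12481*√22/40) = 20*√22/137291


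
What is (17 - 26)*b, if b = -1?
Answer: 9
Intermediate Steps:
(17 - 26)*b = (17 - 26)*(-1) = -9*(-1) = 9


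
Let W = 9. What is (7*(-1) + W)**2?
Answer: 4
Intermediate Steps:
(7*(-1) + W)**2 = (7*(-1) + 9)**2 = (-7 + 9)**2 = 2**2 = 4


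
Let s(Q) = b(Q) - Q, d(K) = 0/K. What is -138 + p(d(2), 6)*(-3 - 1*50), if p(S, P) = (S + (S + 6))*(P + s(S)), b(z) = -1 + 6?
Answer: -3636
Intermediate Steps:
b(z) = 5
d(K) = 0
s(Q) = 5 - Q
p(S, P) = (6 + 2*S)*(5 + P - S) (p(S, P) = (S + (S + 6))*(P + (5 - S)) = (S + (6 + S))*(5 + P - S) = (6 + 2*S)*(5 + P - S))
-138 + p(d(2), 6)*(-3 - 1*50) = -138 + (30 - 2*0² + 4*0 + 6*6 + 2*6*0)*(-3 - 1*50) = -138 + (30 - 2*0 + 0 + 36 + 0)*(-3 - 50) = -138 + (30 + 0 + 0 + 36 + 0)*(-53) = -138 + 66*(-53) = -138 - 3498 = -3636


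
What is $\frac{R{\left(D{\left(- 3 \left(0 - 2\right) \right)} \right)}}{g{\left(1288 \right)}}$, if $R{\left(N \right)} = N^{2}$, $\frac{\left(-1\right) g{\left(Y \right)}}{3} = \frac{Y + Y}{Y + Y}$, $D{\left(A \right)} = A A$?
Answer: $-432$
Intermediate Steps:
$D{\left(A \right)} = A^{2}$
$g{\left(Y \right)} = -3$ ($g{\left(Y \right)} = - 3 \frac{Y + Y}{Y + Y} = - 3 \frac{2 Y}{2 Y} = - 3 \cdot 2 Y \frac{1}{2 Y} = \left(-3\right) 1 = -3$)
$\frac{R{\left(D{\left(- 3 \left(0 - 2\right) \right)} \right)}}{g{\left(1288 \right)}} = \frac{\left(\left(- 3 \left(0 - 2\right)\right)^{2}\right)^{2}}{-3} = \left(\left(- 3 \left(0 - 2\right)\right)^{2}\right)^{2} \left(- \frac{1}{3}\right) = \left(\left(\left(-3\right) \left(-2\right)\right)^{2}\right)^{2} \left(- \frac{1}{3}\right) = \left(6^{2}\right)^{2} \left(- \frac{1}{3}\right) = 36^{2} \left(- \frac{1}{3}\right) = 1296 \left(- \frac{1}{3}\right) = -432$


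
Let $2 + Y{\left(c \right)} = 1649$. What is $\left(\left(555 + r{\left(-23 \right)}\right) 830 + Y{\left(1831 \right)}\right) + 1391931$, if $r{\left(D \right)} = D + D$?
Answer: $1816048$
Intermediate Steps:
$r{\left(D \right)} = 2 D$
$Y{\left(c \right)} = 1647$ ($Y{\left(c \right)} = -2 + 1649 = 1647$)
$\left(\left(555 + r{\left(-23 \right)}\right) 830 + Y{\left(1831 \right)}\right) + 1391931 = \left(\left(555 + 2 \left(-23\right)\right) 830 + 1647\right) + 1391931 = \left(\left(555 - 46\right) 830 + 1647\right) + 1391931 = \left(509 \cdot 830 + 1647\right) + 1391931 = \left(422470 + 1647\right) + 1391931 = 424117 + 1391931 = 1816048$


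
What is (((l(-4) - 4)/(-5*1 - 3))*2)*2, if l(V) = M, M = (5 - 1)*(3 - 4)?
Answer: 4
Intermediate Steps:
M = -4 (M = 4*(-1) = -4)
l(V) = -4
(((l(-4) - 4)/(-5*1 - 3))*2)*2 = (((-4 - 4)/(-5*1 - 3))*2)*2 = (-8/(-5 - 3)*2)*2 = (-8/(-8)*2)*2 = (-8*(-⅛)*2)*2 = (1*2)*2 = 2*2 = 4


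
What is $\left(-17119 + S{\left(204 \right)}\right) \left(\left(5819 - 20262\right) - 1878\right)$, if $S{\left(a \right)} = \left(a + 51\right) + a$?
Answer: $271907860$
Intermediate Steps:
$S{\left(a \right)} = 51 + 2 a$ ($S{\left(a \right)} = \left(51 + a\right) + a = 51 + 2 a$)
$\left(-17119 + S{\left(204 \right)}\right) \left(\left(5819 - 20262\right) - 1878\right) = \left(-17119 + \left(51 + 2 \cdot 204\right)\right) \left(\left(5819 - 20262\right) - 1878\right) = \left(-17119 + \left(51 + 408\right)\right) \left(\left(5819 - 20262\right) - 1878\right) = \left(-17119 + 459\right) \left(-14443 - 1878\right) = \left(-16660\right) \left(-16321\right) = 271907860$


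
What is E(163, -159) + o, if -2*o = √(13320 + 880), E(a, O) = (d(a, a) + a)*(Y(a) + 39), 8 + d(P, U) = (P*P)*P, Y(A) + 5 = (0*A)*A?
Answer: 147250668 - 5*√142 ≈ 1.4725e+8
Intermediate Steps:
Y(A) = -5 (Y(A) = -5 + (0*A)*A = -5 + 0*A = -5 + 0 = -5)
d(P, U) = -8 + P³ (d(P, U) = -8 + (P*P)*P = -8 + P²*P = -8 + P³)
E(a, O) = -272 + 34*a + 34*a³ (E(a, O) = ((-8 + a³) + a)*(-5 + 39) = (-8 + a + a³)*34 = -272 + 34*a + 34*a³)
o = -5*√142 (o = -√(13320 + 880)/2 = -5*√142 ≈ -59.582)
E(163, -159) + o = (-272 + 34*163 + 34*163³) - 5*√142 = (-272 + 5542 + 34*4330747) - 5*√142 = (-272 + 5542 + 147245398) - 5*√142 = 147250668 - 5*√142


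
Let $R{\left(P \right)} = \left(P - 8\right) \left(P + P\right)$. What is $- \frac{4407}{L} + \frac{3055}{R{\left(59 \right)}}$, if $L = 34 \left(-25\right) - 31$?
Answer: $\frac{29212781}{5301858} \approx 5.5099$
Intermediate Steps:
$R{\left(P \right)} = 2 P \left(-8 + P\right)$ ($R{\left(P \right)} = \left(-8 + P\right) 2 P = 2 P \left(-8 + P\right)$)
$L = -881$ ($L = -850 - 31 = -881$)
$- \frac{4407}{L} + \frac{3055}{R{\left(59 \right)}} = - \frac{4407}{-881} + \frac{3055}{2 \cdot 59 \left(-8 + 59\right)} = \left(-4407\right) \left(- \frac{1}{881}\right) + \frac{3055}{2 \cdot 59 \cdot 51} = \frac{4407}{881} + \frac{3055}{6018} = \frac{29212781}{5301858}$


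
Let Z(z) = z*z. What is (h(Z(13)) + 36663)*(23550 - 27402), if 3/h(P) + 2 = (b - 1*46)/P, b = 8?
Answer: -13274744103/94 ≈ -1.4122e+8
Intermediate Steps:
Z(z) = z**2
h(P) = 3/(-2 - 38/P) (h(P) = 3/(-2 + (8 - 1*46)/P) = 3/(-2 + (8 - 46)/P) = 3/(-2 - 38/P))
(h(Z(13)) + 36663)*(23550 - 27402) = (-3*13**2/(38 + 2*13**2) + 36663)*(23550 - 27402) = (-3*169/(38 + 2*169) + 36663)*(-3852) = (-3*169/(38 + 338) + 36663)*(-3852) = (-3*169/376 + 36663)*(-3852) = (-3*169*1/376 + 36663)*(-3852) = (-507/376 + 36663)*(-3852) = (13784781/376)*(-3852) = -13274744103/94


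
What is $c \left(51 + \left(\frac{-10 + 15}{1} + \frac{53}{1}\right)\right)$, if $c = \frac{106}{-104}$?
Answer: $- \frac{5777}{52} \approx -111.1$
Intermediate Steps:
$c = - \frac{53}{52}$ ($c = 106 \left(- \frac{1}{104}\right) = - \frac{53}{52} \approx -1.0192$)
$c \left(51 + \left(\frac{-10 + 15}{1} + \frac{53}{1}\right)\right) = - \frac{53 \left(51 + \left(\frac{-10 + 15}{1} + \frac{53}{1}\right)\right)}{52} = - \frac{53 \left(51 + \left(5 \cdot 1 + 53 \cdot 1\right)\right)}{52} = - \frac{53 \left(51 + \left(5 + 53\right)\right)}{52} = - \frac{53 \left(51 + 58\right)}{52} = \left(- \frac{53}{52}\right) 109 = - \frac{5777}{52}$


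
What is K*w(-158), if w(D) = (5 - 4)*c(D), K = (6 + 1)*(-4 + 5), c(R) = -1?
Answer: -7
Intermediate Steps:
K = 7 (K = 7*1 = 7)
w(D) = -1 (w(D) = (5 - 4)*(-1) = 1*(-1) = -1)
K*w(-158) = 7*(-1) = -7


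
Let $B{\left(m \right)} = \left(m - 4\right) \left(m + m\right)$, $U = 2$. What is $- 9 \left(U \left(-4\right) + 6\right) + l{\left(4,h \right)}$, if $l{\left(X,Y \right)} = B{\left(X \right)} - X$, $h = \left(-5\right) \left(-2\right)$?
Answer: $14$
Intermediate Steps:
$B{\left(m \right)} = 2 m \left(-4 + m\right)$ ($B{\left(m \right)} = \left(-4 + m\right) 2 m = 2 m \left(-4 + m\right)$)
$h = 10$
$l{\left(X,Y \right)} = - X + 2 X \left(-4 + X\right)$ ($l{\left(X,Y \right)} = 2 X \left(-4 + X\right) - X = - X + 2 X \left(-4 + X\right)$)
$- 9 \left(U \left(-4\right) + 6\right) + l{\left(4,h \right)} = - 9 \left(2 \left(-4\right) + 6\right) + 4 \left(-9 + 2 \cdot 4\right) = - 9 \left(-8 + 6\right) + 4 \left(-9 + 8\right) = \left(-9\right) \left(-2\right) + 4 \left(-1\right) = 18 - 4 = 14$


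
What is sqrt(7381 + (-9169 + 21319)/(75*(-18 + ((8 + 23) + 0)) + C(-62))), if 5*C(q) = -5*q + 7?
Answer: sqrt(12455251699)/1298 ≈ 85.981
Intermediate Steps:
C(q) = 7/5 - q (C(q) = (-5*q + 7)/5 = (7 - 5*q)/5 = 7/5 - q)
sqrt(7381 + (-9169 + 21319)/(75*(-18 + ((8 + 23) + 0)) + C(-62))) = sqrt(7381 + (-9169 + 21319)/(75*(-18 + ((8 + 23) + 0)) + (7/5 - 1*(-62)))) = sqrt(7381 + 12150/(75*(-18 + (31 + 0)) + (7/5 + 62))) = sqrt(7381 + 12150/(75*(-18 + 31) + 317/5)) = sqrt(7381 + 12150/(75*13 + 317/5)) = sqrt(7381 + 12150/(975 + 317/5)) = sqrt(7381 + 12150/(5192/5)) = sqrt(7381 + 12150*(5/5192)) = sqrt(7381 + 30375/2596) = sqrt(19191451/2596) = sqrt(12455251699)/1298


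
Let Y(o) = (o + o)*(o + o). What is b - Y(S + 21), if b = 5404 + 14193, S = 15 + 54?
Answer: -12803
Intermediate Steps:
S = 69
b = 19597
Y(o) = 4*o² (Y(o) = (2*o)*(2*o) = 4*o²)
b - Y(S + 21) = 19597 - 4*(69 + 21)² = 19597 - 4*90² = 19597 - 4*8100 = 19597 - 1*32400 = 19597 - 32400 = -12803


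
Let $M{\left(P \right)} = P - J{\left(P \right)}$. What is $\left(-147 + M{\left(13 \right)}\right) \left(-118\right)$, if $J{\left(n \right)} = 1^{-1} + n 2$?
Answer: $18998$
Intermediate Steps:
$J{\left(n \right)} = 1 + 2 n$
$M{\left(P \right)} = -1 - P$ ($M{\left(P \right)} = P - \left(1 + 2 P\right) = -1 - P$)
$\left(-147 + M{\left(13 \right)}\right) \left(-118\right) = \left(-147 - 14\right) \left(-118\right) = \left(-161\right) \left(-118\right) = 18998$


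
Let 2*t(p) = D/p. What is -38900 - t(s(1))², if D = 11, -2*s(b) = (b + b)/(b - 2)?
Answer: -155721/4 ≈ -38930.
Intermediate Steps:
s(b) = -b/(-2 + b) (s(b) = -(b + b)/(2*(b - 2)) = -2*b/(2*(-2 + b)) = -b/(-2 + b))
t(p) = 11/(2*p) (t(p) = (11/p)/2 = 11/(2*p))
-38900 - t(s(1))² = -38900 - (11/(2*((-1*1/(-2 + 1)))))² = -38900 - (11/(2*((-1*1/(-1)))))² = -38900 - (11/(2*((-1*1*(-1)))))² = -38900 - ((11/2)/1)² = -38900 - ((11/2)*1)² = -38900 - (11/2)² = -38900 - 1*121/4 = -38900 - 121/4 = -155721/4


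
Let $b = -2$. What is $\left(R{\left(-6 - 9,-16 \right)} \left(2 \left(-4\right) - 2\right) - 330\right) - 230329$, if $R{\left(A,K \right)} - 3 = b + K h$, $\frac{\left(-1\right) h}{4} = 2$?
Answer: $-231949$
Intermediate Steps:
$h = -8$ ($h = \left(-4\right) 2 = -8$)
$R{\left(A,K \right)} = 1 - 8 K$ ($R{\left(A,K \right)} = 3 + \left(-2 + K \left(-8\right)\right) = 3 - \left(2 + 8 K\right) = 1 - 8 K$)
$\left(R{\left(-6 - 9,-16 \right)} \left(2 \left(-4\right) - 2\right) - 330\right) - 230329 = \left(\left(1 - -128\right) \left(2 \left(-4\right) - 2\right) - 330\right) - 230329 = \left(\left(1 + 128\right) \left(-8 - 2\right) - 330\right) - 230329 = \left(129 \left(-10\right) - 330\right) - 230329 = \left(-1290 - 330\right) - 230329 = -1620 - 230329 = -231949$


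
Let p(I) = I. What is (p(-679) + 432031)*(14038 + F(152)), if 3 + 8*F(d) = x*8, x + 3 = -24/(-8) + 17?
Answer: 6062490603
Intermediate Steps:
x = 17 (x = -3 + (-24/(-8) + 17) = -3 + (-24*(-⅛) + 17) = -3 + (3 + 17) = -3 + 20 = 17)
F(d) = 133/8 (F(d) = -3/8 + (17*8)/8 = -3/8 + (⅛)*136 = -3/8 + 17 = 133/8)
(p(-679) + 432031)*(14038 + F(152)) = (-679 + 432031)*(14038 + 133/8) = 431352*(112437/8) = 6062490603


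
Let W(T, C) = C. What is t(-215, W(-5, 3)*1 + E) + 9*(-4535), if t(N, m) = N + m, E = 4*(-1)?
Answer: -41031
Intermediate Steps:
E = -4
t(-215, W(-5, 3)*1 + E) + 9*(-4535) = (-215 + (3*1 - 4)) + 9*(-4535) = (-215 + (3 - 4)) - 40815 = (-215 - 1) - 40815 = -216 - 40815 = -41031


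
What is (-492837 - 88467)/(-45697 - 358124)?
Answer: 193768/134607 ≈ 1.4395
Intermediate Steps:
(-492837 - 88467)/(-45697 - 358124) = -581304/(-403821) = -581304*(-1/403821) = 193768/134607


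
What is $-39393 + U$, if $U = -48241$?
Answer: $-87634$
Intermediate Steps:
$-39393 + U = -39393 - 48241 = -87634$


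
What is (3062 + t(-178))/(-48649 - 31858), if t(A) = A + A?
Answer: -2706/80507 ≈ -0.033612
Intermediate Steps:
t(A) = 2*A
(3062 + t(-178))/(-48649 - 31858) = (3062 + 2*(-178))/(-48649 - 31858) = (3062 - 356)/(-80507) = 2706*(-1/80507) = -2706/80507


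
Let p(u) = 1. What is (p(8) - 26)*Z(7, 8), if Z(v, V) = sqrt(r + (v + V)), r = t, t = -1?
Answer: -25*sqrt(14) ≈ -93.541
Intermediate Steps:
r = -1
Z(v, V) = sqrt(-1 + V + v) (Z(v, V) = sqrt(-1 + (v + V)) = sqrt(-1 + (V + v)) = sqrt(-1 + V + v))
(p(8) - 26)*Z(7, 8) = (1 - 26)*sqrt(-1 + 8 + 7) = -25*sqrt(14)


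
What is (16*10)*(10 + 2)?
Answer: 1920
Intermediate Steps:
(16*10)*(10 + 2) = 160*12 = 1920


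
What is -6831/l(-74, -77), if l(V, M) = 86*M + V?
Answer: 253/248 ≈ 1.0202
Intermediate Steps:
l(V, M) = V + 86*M
-6831/l(-74, -77) = -6831/(-74 + 86*(-77)) = -6831/(-74 - 6622) = -6831/(-6696) = -6831*(-1/6696) = 253/248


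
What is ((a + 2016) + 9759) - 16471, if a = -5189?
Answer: -9885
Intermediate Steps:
((a + 2016) + 9759) - 16471 = ((-5189 + 2016) + 9759) - 16471 = (-3173 + 9759) - 16471 = 6586 - 16471 = -9885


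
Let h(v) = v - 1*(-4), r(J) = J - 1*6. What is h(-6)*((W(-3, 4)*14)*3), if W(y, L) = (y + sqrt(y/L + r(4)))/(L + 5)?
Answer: 28 - 14*I*sqrt(11)/3 ≈ 28.0 - 15.478*I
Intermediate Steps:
r(J) = -6 + J (r(J) = J - 6 = -6 + J)
h(v) = 4 + v (h(v) = v + 4 = 4 + v)
W(y, L) = (y + sqrt(-2 + y/L))/(5 + L) (W(y, L) = (y + sqrt(y/L + (-6 + 4)))/(L + 5) = (y + sqrt(y/L - 2))/(5 + L) = (y + sqrt(-2 + y/L))/(5 + L))
h(-6)*((W(-3, 4)*14)*3) = (4 - 6)*((((-3 + sqrt(-2 - 3/4))/(5 + 4))*14)*3) = -2*((-3 + sqrt(-2 - 3*1/4))/9)*14*3 = -2*((-3 + sqrt(-2 - 3/4))/9)*14*3 = -2*((-3 + sqrt(-11/4))/9)*14*3 = -2*((-3 + I*sqrt(11)/2)/9)*14*3 = -2*(-1/3 + I*sqrt(11)/18)*14*3 = -2*(-14/3 + 7*I*sqrt(11)/9)*3 = -2*(-14 + 7*I*sqrt(11)/3) = 28 - 14*I*sqrt(11)/3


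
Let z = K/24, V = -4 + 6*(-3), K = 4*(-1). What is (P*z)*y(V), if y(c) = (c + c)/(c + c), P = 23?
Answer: -23/6 ≈ -3.8333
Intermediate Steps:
K = -4
V = -22 (V = -4 - 18 = -22)
y(c) = 1 (y(c) = (2*c)/((2*c)) = (2*c)*(1/(2*c)) = 1)
z = -1/6 (z = -4/24 = -4*1/24 = -1/6 ≈ -0.16667)
(P*z)*y(V) = (23*(-1/6))*1 = -23/6*1 = -23/6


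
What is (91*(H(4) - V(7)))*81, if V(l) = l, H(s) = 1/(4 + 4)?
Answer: -405405/8 ≈ -50676.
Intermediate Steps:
H(s) = ⅛ (H(s) = 1/8 = ⅛)
(91*(H(4) - V(7)))*81 = (91*(⅛ - 1*7))*81 = (91*(⅛ - 7))*81 = (91*(-55/8))*81 = -5005/8*81 = -405405/8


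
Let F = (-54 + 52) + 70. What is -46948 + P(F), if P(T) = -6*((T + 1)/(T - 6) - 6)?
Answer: -1454479/31 ≈ -46919.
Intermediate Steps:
F = 68 (F = -2 + 70 = 68)
P(T) = 36 - 6*(1 + T)/(-6 + T) (P(T) = -6*((1 + T)/(-6 + T) - 6) = -6*(-6 + (1 + T)/(-6 + T)) = 36 - 6*(1 + T)/(-6 + T))
-46948 + P(F) = -46948 + 6*(-37 + 5*68)/(-6 + 68) = -46948 + 6*(-37 + 340)/62 = -46948 + 6*(1/62)*303 = -46948 + 909/31 = -1454479/31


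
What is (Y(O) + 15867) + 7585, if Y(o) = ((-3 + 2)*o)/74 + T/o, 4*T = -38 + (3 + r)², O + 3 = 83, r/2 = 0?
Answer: 277657807/11840 ≈ 23451.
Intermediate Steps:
r = 0 (r = 2*0 = 0)
O = 80 (O = -3 + 83 = 80)
T = -29/4 (T = (-38 + (3 + 0)²)/4 = (-38 + 3²)/4 = (-38 + 9)/4 = (¼)*(-29) = -29/4 ≈ -7.2500)
Y(o) = -29/(4*o) - o/74 (Y(o) = ((-3 + 2)*o)/74 - 29/(4*o) = -o*(1/74) - 29/(4*o) = -o/74 - 29/(4*o) = -29/(4*o) - o/74)
(Y(O) + 15867) + 7585 = ((-29/4/80 - 1/74*80) + 15867) + 7585 = ((-29/4*1/80 - 40/37) + 15867) + 7585 = ((-29/320 - 40/37) + 15867) + 7585 = (-13873/11840 + 15867) + 7585 = 187851407/11840 + 7585 = 277657807/11840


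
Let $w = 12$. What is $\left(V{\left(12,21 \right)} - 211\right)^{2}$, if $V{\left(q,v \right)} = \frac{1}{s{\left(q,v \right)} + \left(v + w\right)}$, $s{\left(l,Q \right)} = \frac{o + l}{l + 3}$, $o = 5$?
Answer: $\frac{11667672289}{262144} \approx 44509.0$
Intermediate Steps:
$s{\left(l,Q \right)} = \frac{5 + l}{3 + l}$ ($s{\left(l,Q \right)} = \frac{5 + l}{l + 3} = \frac{5 + l}{3 + l}$)
$V{\left(q,v \right)} = \frac{1}{12 + v + \frac{5 + q}{3 + q}}$ ($V{\left(q,v \right)} = \frac{1}{\frac{5 + q}{3 + q} + \left(v + 12\right)} = \frac{1}{\frac{5 + q}{3 + q} + \left(12 + v\right)} = \frac{1}{12 + v + \frac{5 + q}{3 + q}}$)
$\left(V{\left(12,21 \right)} - 211\right)^{2} = \left(\frac{3 + 12}{5 + 12 + \left(3 + 12\right) \left(12 + 21\right)} - 211\right)^{2} = \left(\frac{1}{5 + 12 + 15 \cdot 33} \cdot 15 - 211\right)^{2} = \left(\frac{1}{5 + 12 + 495} \cdot 15 - 211\right)^{2} = \left(\frac{1}{512} \cdot 15 - 211\right)^{2} = \left(\frac{15}{512} - 211\right)^{2} = \left(- \frac{108017}{512}\right)^{2} = \frac{11667672289}{262144}$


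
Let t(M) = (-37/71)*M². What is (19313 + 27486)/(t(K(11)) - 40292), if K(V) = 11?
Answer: -3322729/2865209 ≈ -1.1597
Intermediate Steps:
t(M) = -37*M²/71 (t(M) = (-37*1/71)*M² = -37*M²/71)
(19313 + 27486)/(t(K(11)) - 40292) = (19313 + 27486)/(-37/71*11² - 40292) = 46799/(-37/71*121 - 40292) = 46799/(-4477/71 - 40292) = 46799/(-2865209/71) = 46799*(-71/2865209) = -3322729/2865209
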